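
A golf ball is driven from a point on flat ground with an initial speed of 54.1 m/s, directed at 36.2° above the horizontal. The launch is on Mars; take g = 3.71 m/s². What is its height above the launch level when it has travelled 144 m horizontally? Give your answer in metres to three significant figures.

85.2 m

vₓ = 54.10 cos 36.2° = 43.66 m/s; v_y0 = 54.10 sin 36.2° = 31.95 m/s.
At x = 144 m, t = x/vₓ = 144/43.66 = 3.298 s.
Height: y = v_y0 t − ½ g t² = 31.95 × 3.298 − 1.855 × 3.298² = 105.4 − 20.18 = 85.21 m.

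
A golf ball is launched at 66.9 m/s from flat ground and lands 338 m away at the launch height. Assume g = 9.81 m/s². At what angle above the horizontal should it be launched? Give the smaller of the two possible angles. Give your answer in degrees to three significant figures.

R = v₀² sin 2θ / g gives sin 2θ = gR/v₀² = 9.81·338/66.9² = 0.7409.
2θ = 47.80° or 180° − 47.80° = 132.2°, so θ = 23.90° or 66.10°.
The smaller angle is 23.90°.

23.9°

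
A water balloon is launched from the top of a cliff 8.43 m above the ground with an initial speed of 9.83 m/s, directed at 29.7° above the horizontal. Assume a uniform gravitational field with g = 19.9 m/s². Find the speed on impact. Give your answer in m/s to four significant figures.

Components: vₓ = 9.830 cos 29.7° = 8.539 m/s, v_y0 = 9.830 sin 29.7° = 4.870 m/s.
The projectile lands when y = 8.43 + (4.870) t − ½·19.9·t² = 0. Positive root: t = (4.870 + √(4.870² + 2·19.9·8.43)) / 19.9 = (4.870 + 18.95) / 19.9 = 1.197 s.
Vertical velocity at impact: v_y = v_y0 − g t = 4.870 − 19.9 × 1.197 = −18.95 m/s.
Speed: |v| = √(vₓ² + v_y²) = √(8.539² + 18.95²) = 20.79 m/s.

20.79 m/s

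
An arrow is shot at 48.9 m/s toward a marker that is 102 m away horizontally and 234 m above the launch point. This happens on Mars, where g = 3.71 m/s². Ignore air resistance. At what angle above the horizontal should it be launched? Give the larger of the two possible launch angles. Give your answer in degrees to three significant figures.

Trajectory: y = x tanθ − g x² (1 + tan²θ)/(2v₀²). With x = 102, y = 234, v₀ = 48.9, g = 3.71:
8.071 tan²θ − 102 tanθ + (242.1) = 0.
tanθ = [102 ± √(102² − 4 × 8.071 × (242.1))] / (2 × 8.071) = (102 ± 50.88) / 16.14, giving tanθ = 3.167 or 9.471.
θ = 72.47° or 83.97°; the larger is 83.97°.

84.0°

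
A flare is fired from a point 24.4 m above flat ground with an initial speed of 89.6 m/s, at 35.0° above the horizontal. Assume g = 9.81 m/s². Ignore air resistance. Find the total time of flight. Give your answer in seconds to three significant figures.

Resolve: vₓ = 89.60 cos 35.0° = 73.40 m/s and v_y0 = 89.60 sin 35.0° = 51.39 m/s.
With up positive and y = 0 at the ground: y(t) = 24.4 + (51.39) t − 4.905 t². Setting y = 0 and taking the positive root: t = [51.39 + √(51.39² + 2·9.81·24.4)] / 9.81 = (51.39 + 55.86) / 9.81 = 10.93 s.

10.9 s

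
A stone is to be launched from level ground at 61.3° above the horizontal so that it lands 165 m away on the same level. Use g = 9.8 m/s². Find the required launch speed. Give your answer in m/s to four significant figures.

From R = (v₀² / g) sin 2θ: v₀ = √(gR / sin 2θ).
v₀ = √(9.80 × 165 / sin 122.6°) = √(1617 / 0.8425) = √1919.4 = 43.81 m/s.

43.81 m/s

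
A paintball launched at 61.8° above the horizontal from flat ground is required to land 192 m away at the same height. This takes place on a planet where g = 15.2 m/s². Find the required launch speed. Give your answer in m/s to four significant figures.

59.19 m/s

On level ground R = v₀² sin 2θ / g ⇒ v₀ = √(gR / sin 2θ).
v₀ = √(15.2 × 192 / sin 123.6°) = √(2918 / 0.8329) = √3503.8 = 59.19 m/s.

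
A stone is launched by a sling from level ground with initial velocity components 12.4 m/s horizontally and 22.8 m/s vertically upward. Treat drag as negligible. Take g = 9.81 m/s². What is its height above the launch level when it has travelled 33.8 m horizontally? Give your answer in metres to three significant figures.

At x = 33.8 m, t = x/vₓ = 33.8/12.40 = 2.726 s.
Height: y = v_y0 t − ½ g t² = 22.80 × 2.726 − 4.905 × 2.726² = 62.15 − 36.44 = 25.70 m.

25.7 m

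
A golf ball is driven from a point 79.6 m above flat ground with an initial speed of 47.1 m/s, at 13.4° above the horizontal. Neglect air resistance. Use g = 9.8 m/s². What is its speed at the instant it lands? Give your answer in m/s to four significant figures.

61.47 m/s

Horizontal component vₓ = 47.10 cos 13.4° = 45.82 m/s; vertical v_y0 = 47.10 sin 13.4° = 10.92 m/s.
The projectile lands when y = 79.6 + (10.92) t − ½·9.80·t² = 0. Positive root: t = (10.92 + √(10.92² + 2·9.80·79.6)) / 9.80 = (10.92 + 40.98) / 9.80 = 5.295 s.
Vertical velocity at impact: v_y = v_y0 − g t = 10.92 − 9.80 × 5.295 = −40.98 m/s.
Speed: |v| = √(vₓ² + v_y²) = √(45.82² + 40.98²) = 61.47 m/s.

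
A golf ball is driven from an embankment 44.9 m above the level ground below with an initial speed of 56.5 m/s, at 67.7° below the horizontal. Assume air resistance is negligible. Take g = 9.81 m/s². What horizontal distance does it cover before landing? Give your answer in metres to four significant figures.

17.13 m

Components: vₓ = 56.50 cos 67.7° = 21.44 m/s, v_y0 = −52.27 m/s (downward).
With up positive and y = 0 at the ground: y(t) = 44.9 + (−52.27) t − 4.905 t². Setting y = 0 and taking the positive root: t = [−52.27 + √(52.27² + 2·9.81·44.9)] / 9.81 = (−52.27 + 60.11) / 9.81 = 0.7990 s.
Horizontal distance: R = vₓ t = 21.44 × 0.7990 = 17.13 m.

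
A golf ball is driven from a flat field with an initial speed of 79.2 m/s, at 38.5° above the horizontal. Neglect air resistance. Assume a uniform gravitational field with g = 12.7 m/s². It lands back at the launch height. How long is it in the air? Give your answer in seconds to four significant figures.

7.764 s

Resolve: vₓ = 79.20 cos 38.5° = 61.98 m/s and v_y0 = 79.20 sin 38.5° = 49.30 m/s.
It returns to y = 0 when t = 2 v_y0 / g = 2(49.30)/12.7 = 7.764 s.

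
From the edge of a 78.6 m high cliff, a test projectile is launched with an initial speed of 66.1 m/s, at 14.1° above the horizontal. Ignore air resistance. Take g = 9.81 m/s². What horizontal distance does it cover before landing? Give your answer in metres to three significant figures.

Components: vₓ = 66.10 cos 14.1° = 64.11 m/s, v_y0 = 66.10 sin 14.1° = 16.10 m/s.
The projectile lands when y = 78.6 + (16.10) t − ½·9.81·t² = 0. Positive root: t = (16.10 + √(16.10² + 2·9.81·78.6)) / 9.81 = (16.10 + 42.44) / 9.81 = 5.968 s.
Horizontal distance: R = vₓ t = 64.11 × 5.968 = 382.6 m.

383 m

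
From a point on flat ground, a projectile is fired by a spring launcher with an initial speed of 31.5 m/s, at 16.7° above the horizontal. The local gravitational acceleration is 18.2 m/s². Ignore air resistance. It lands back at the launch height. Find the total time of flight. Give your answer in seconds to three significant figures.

0.995 s

vₓ = 31.50 cos 16.7° = 30.17 m/s; v_y0 = 31.50 sin 16.7° = 9.052 m/s.
It returns to y = 0 when t = 2 v_y0 / g = 2(9.052)/18.2 = 0.9947 s.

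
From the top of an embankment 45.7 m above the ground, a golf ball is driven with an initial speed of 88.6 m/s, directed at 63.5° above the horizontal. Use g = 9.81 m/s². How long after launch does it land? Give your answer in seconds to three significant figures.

Horizontal component vₓ = 88.60 cos 63.5° = 39.53 m/s; vertical v_y0 = 88.60 sin 63.5° = 79.29 m/s.
With up positive and y = 0 at the ground: y(t) = 45.7 + (79.29) t − 4.905 t². Setting y = 0 and taking the positive root: t = [79.29 + √(79.29² + 2·9.81·45.7)] / 9.81 = (79.29 + 84.76) / 9.81 = 16.72 s.

16.7 s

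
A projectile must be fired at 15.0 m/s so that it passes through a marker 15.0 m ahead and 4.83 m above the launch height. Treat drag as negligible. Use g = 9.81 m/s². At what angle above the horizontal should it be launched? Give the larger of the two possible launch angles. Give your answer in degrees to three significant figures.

64.8°

Trajectory: y = x tanθ − g x² (1 + tan²θ)/(2v₀²). With x = 15.0, y = 4.83, v₀ = 15.0, g = 9.81:
4.905 tan²θ − 15.0 tanθ + (9.735) = 0.
tanθ = [15.0 ± √(15.0² − 4 × 4.905 × (9.735))] / (2 × 4.905) = (15.0 ± 5.831) / 9.810, giving tanθ = 0.9347 or 2.123.
θ = 43.07° or 64.78°; the larger is 64.78°.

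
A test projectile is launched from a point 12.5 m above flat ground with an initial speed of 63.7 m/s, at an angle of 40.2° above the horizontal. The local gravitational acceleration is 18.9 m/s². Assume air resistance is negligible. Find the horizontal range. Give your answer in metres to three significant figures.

Resolve: vₓ = 63.70 cos 40.2° = 48.65 m/s and v_y0 = 63.70 sin 40.2° = 41.12 m/s.
Vertical motion (up positive, ground at y = 0): 9.450 t² − (41.12) t − 12.5 = 0, so t = (41.12 + √(41.12² + 2·18.9·12.5)) / 18.9 = (41.12 + 46.51) / 18.9 = 4.636 s.
Horizontal distance: R = vₓ t = 48.65 × 4.636 = 225.6 m.

226 m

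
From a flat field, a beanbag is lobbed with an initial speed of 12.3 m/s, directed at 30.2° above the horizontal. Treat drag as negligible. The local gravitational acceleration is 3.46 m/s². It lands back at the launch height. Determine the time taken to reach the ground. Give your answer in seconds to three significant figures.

Resolve: vₓ = 12.30 cos 30.2° = 10.63 m/s and v_y0 = 12.30 sin 30.2° = 6.187 m/s.
Time of flight on level ground: T = 2 v_y0 / g = 2 × 6.187 / 3.46 = 3.576 s.

3.58 s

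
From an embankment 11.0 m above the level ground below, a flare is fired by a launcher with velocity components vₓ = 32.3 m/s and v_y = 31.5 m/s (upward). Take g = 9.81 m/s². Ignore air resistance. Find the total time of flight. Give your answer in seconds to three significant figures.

The projectile lands when y = 11.0 + (31.50) t − ½·9.81·t² = 0. Positive root: t = (31.50 + √(31.50² + 2·9.81·11.0)) / 9.81 = (31.50 + 34.76) / 9.81 = 6.754 s.

6.75 s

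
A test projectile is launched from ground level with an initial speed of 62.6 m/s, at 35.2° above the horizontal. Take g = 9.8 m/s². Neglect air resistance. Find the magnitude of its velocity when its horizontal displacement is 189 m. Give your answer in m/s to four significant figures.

51.15 m/s

vₓ = 62.60 cos 35.2° = 51.15 m/s; v_y0 = 62.60 sin 35.2° = 36.08 m/s.
x = vₓ t ⇒ t = 189/51.15 = 3.695 s.
Vertical velocity there: v_y = v_y0 − g t = 36.08 − 9.80 × 3.695 = −0.1242 m/s.
Speed: √(vₓ² + v_y²) = √(51.15² + 0.1242²) = 51.15 m/s.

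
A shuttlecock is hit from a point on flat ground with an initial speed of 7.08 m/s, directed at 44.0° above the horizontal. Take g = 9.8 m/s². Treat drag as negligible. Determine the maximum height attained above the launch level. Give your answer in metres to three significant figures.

vₓ = 7.080 cos 44.0° = 5.093 m/s; v_y0 = 7.080 sin 44.0° = 4.918 m/s.
At the apex v_y = 0, so H = v_y0²/(2g) = 4.918²/19.60 = 1.234 m.

1.23 m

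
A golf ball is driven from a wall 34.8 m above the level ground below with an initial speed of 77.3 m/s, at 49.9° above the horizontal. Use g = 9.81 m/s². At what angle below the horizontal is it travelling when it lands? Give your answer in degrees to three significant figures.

vₓ = 77.30 cos 49.9° = 49.79 m/s; v_y0 = 77.30 sin 49.9° = 59.13 m/s.
The projectile lands when y = 34.8 + (59.13) t − ½·9.81·t² = 0. Positive root: t = (59.13 + √(59.13² + 2·9.81·34.8)) / 9.81 = (59.13 + 64.64) / 9.81 = 12.62 s.
At impact: v_y = v_y0 − g t = −64.64 m/s; vₓ = 49.79 m/s.
Angle below horizontal: arctan(|v_y|/vₓ) = arctan(64.64/49.79) = 52.40°.

52.4°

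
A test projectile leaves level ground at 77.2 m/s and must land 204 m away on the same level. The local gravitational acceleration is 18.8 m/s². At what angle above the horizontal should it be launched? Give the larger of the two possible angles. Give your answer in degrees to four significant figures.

69.97°

From R = (v₀²/g) sin 2θ: sin 2θ = 18.8 × 204 / 5959.8 = 0.6435.
2θ = 40.05° or 180° − 40.05° = 139.9°, so θ = 20.03° or 69.97°.
The larger angle is 69.97°.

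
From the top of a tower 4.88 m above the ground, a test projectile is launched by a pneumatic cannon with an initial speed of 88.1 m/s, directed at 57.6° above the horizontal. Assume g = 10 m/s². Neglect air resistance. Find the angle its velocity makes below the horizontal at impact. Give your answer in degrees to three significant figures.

57.8°

Horizontal component vₓ = 88.10 cos 57.6° = 47.21 m/s; vertical v_y0 = 88.10 sin 57.6° = 74.39 m/s.
With up positive and y = 0 at the ground: y(t) = 4.88 + (74.39) t − 5.000 t². Setting y = 0 and taking the positive root: t = [74.39 + √(74.39² + 2·10.0·4.88)] / 10.0 = (74.39 + 75.04) / 10.0 = 14.94 s.
At impact: v_y = v_y0 − g t = −75.04 m/s; vₓ = 47.21 m/s.
Angle below horizontal: arctan(|v_y|/vₓ) = arctan(75.04/47.21) = 57.83°.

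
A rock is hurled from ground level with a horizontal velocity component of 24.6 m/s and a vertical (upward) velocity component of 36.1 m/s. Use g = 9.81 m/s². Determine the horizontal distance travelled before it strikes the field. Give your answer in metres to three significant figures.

181 m

Flight time T = 2 v_y0 / g = 7.360 s.
Horizontal distance R = vₓ T = 24.60 × 7.360 = 181.1 m.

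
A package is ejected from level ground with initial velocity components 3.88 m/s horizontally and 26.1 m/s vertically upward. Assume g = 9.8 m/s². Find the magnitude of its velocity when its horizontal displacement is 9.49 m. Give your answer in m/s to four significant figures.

x = vₓ t ⇒ t = 9.49/3.880 = 2.446 s.
Vertical velocity there: v_y = v_y0 − g t = 26.10 − 9.80 × 2.446 = 2.130 m/s.
Speed: √(vₓ² + v_y²) = √(3.880² + 2.130²) = 4.426 m/s.

4.426 m/s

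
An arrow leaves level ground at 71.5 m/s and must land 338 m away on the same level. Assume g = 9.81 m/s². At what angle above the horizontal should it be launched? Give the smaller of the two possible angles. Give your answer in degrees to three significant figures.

R = v₀² sin 2θ / g gives sin 2θ = gR/v₀² = 9.81·338/71.5² = 0.6486.
2θ = 40.44° or 180° − 40.44° = 139.6°, so θ = 20.22° or 69.78°.
The smaller angle is 20.22°.

20.2°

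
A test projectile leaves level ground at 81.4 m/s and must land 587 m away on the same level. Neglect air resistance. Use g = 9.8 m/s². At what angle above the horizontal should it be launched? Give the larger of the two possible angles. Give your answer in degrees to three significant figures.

From R = (v₀²/g) sin 2θ: sin 2θ = 9.80 × 587 / 6626.0 = 0.8682.
2θ = 60.25° or 180° − 60.25° = 119.8°, so θ = 30.12° or 59.88°.
The larger angle is 59.88°.

59.9°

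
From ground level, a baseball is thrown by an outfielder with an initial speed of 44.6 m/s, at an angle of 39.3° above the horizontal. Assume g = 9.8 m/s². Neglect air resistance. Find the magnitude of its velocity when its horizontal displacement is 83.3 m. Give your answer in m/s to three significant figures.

vₓ = 44.60 cos 39.3° = 34.51 m/s; v_y0 = 44.60 sin 39.3° = 28.25 m/s.
x = vₓ t ⇒ t = 83.3/34.51 = 2.414 s.
Vertical velocity there: v_y = v_y0 − g t = 28.25 − 9.80 × 2.414 = 4.596 m/s.
Speed: √(vₓ² + v_y²) = √(34.51² + 4.596²) = 34.82 m/s.

34.8 m/s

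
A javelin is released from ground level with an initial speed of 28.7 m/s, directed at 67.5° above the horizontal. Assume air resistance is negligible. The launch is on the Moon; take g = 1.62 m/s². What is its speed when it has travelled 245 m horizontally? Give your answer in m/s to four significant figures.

Horizontal component vₓ = 28.70 cos 67.5° = 10.98 m/s; vertical v_y0 = 28.70 sin 67.5° = 26.52 m/s.
Time to reach x = 245 m: t = x/vₓ = 245/10.98 = 22.31 s.
Vertical velocity there: v_y = v_y0 − g t = 26.52 − 1.62 × 22.31 = −9.622 m/s.
Speed: √(vₓ² + v_y²) = √(10.98² + 9.622²) = 14.60 m/s.

14.60 m/s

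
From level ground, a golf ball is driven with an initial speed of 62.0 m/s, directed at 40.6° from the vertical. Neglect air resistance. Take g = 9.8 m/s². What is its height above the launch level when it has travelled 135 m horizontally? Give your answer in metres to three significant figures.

103 m

vₓ = 62.00 sin 40.6° = 40.35 m/s; v_y0 = 62.00 cos 40.6° = 47.07 m/s.
Time to reach x = 135 m: t = x/vₓ = 135/40.35 = 3.346 s.
Height: y = v_y0 t − ½ g t² = 47.07 × 3.346 − 4.900 × 3.346² = 157.5 − 54.86 = 102.7 m.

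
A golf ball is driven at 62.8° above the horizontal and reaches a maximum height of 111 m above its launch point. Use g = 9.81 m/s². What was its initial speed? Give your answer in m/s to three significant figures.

52.5 m/s

At the peak v_y = 0, so v_y0 = √(2gH) = √(2 × 9.81 × 111) = 46.67 m/s.
v_y0 = v₀ sin θ ⇒ v₀ = 46.67 / sin 62.8° = 52.47 m/s.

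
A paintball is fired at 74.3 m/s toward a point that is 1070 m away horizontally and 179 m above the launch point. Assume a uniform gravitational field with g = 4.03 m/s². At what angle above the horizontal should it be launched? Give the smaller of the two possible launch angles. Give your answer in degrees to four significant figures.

Trajectory: y = x tanθ − g x² (1 + tan²θ)/(2v₀²). With x = 1070, y = 179, v₀ = 74.3, g = 4.03:
417.9 tan²θ − 1070 tanθ + (596.9) = 0.
tanθ = [1070 ± √(1070² − 4 × 417.9 × (596.9))] / (2 × 417.9) = (1070 ± 383.6) / 835.8, giving tanθ = 0.8213 or 1.739.
θ = 39.39° or 60.10°; the smaller is 39.39°.

39.39°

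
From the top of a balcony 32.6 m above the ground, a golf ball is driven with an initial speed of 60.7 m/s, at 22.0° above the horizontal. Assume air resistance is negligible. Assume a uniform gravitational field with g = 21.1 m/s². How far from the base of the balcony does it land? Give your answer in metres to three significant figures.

Resolve: vₓ = 60.70 cos 22.0° = 56.28 m/s and v_y0 = 60.70 sin 22.0° = 22.74 m/s.
The projectile lands when y = 32.6 + (22.74) t − ½·21.1·t² = 0. Positive root: t = (22.74 + √(22.74² + 2·21.1·32.6)) / 21.1 = (22.74 + 43.51) / 21.1 = 3.140 s.
Horizontal distance: R = vₓ t = 56.28 × 3.140 = 176.7 m.

177 m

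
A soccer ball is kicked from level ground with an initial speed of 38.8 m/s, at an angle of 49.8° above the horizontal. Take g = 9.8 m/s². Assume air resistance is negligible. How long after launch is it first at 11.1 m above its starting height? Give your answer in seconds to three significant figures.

0.401 s

Resolve: vₓ = 38.80 cos 49.8° = 25.04 m/s and v_y0 = 38.80 sin 49.8° = 29.64 m/s.
Set y = v_y0 t − ½ g t² = 11.1: 4.900 t² − 29.64 t + 11.1 = 0.
Quadratic formula: t = (29.64 ± √660.69) / 9.80 = (29.64 ± 25.70) / 9.80 → t = 0.4012 s or 5.647 s.
The first (ascending) time is 0.4012 s.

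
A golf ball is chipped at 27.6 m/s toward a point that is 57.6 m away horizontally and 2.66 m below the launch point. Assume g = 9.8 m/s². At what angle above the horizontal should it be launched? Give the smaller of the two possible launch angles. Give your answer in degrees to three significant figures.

Trajectory: y = x tanθ − g x² (1 + tan²θ)/(2v₀²). With x = 57.6, y = −2.66, v₀ = 27.6, g = 9.80:
21.34 tan²θ − 57.6 tanθ + (18.68) = 0.
tanθ = [57.6 ± √(57.6² − 4 × 21.34 × (18.68))] / (2 × 21.34) = (57.6 ± 41.51) / 42.68, giving tanθ = 0.3770 or 2.322.
θ = 20.66° or 66.70°; the smaller is 20.66°.

20.7°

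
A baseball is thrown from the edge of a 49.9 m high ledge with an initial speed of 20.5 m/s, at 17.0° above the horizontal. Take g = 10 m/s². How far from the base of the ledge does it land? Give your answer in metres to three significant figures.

Components: vₓ = 20.50 cos 17.0° = 19.60 m/s, v_y0 = 20.50 sin 17.0° = 5.994 m/s.
With up positive and y = 0 at the ground: y(t) = 49.9 + (5.994) t − 5.000 t². Setting y = 0 and taking the positive root: t = [5.994 + √(5.994² + 2·10.0·49.9)] / 10.0 = (5.994 + 32.15) / 10.0 = 3.815 s.
Horizontal distance: R = vₓ t = 19.60 × 3.815 = 74.79 m.

74.8 m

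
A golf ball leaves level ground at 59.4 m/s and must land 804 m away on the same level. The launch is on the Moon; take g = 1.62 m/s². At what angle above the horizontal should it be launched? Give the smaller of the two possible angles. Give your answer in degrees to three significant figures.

R = v₀² sin 2θ / g gives sin 2θ = gR/v₀² = 1.62·804/59.4² = 0.3691.
2θ = 21.66° or 180° − 21.66° = 158.3°, so θ = 10.83° or 79.17°.
The smaller angle is 10.83°.

10.8°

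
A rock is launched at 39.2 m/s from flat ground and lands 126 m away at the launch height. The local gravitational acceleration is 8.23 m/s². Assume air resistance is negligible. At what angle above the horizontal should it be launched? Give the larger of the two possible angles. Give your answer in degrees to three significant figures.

Level-ground range R = v₀² sin(2θ)/g ⇒ sin(2θ) = gR/v₀² = 8.23 × 126 / 39.2² = 0.6748.
2θ = 42.44° or 180° − 42.44° = 137.6°, so θ = 21.22° or 68.78°.
The larger angle is 68.78°.

68.8°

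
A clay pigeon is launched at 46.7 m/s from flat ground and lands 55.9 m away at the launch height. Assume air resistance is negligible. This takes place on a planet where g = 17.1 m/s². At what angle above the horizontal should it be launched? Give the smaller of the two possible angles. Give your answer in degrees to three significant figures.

13.0°

From R = (v₀²/g) sin 2θ: sin 2θ = 17.1 × 55.9 / 2180.9 = 0.4383.
2θ = 26.00° or 180° − 26.00° = 154.0°, so θ = 13.00° or 77.00°.
The smaller angle is 13.00°.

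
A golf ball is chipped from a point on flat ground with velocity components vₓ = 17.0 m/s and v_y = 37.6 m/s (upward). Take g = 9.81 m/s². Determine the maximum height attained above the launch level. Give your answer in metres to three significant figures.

72.1 m

At the apex v_y = 0, so H = v_y0²/(2g) = 37.60²/19.62 = 72.06 m.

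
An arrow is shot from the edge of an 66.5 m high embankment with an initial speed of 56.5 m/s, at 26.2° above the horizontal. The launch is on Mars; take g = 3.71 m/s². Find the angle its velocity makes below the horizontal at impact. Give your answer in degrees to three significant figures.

33.4°

Horizontal component vₓ = 56.50 cos 26.2° = 50.70 m/s; vertical v_y0 = 56.50 sin 26.2° = 24.95 m/s.
Vertical motion (up positive, ground at y = 0): 1.855 t² − (24.95) t − 66.5 = 0, so t = (24.95 + √(24.95² + 2·3.71·66.5)) / 3.71 = (24.95 + 33.40) / 3.71 = 15.73 s.
At impact: v_y = v_y0 − g t = −33.40 m/s; vₓ = 50.70 m/s.
Angle below horizontal: arctan(|v_y|/vₓ) = arctan(33.40/50.70) = 33.38°.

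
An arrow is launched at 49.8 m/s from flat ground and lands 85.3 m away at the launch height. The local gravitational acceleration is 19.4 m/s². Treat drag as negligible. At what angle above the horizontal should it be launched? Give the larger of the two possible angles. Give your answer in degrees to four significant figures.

R = v₀² sin 2θ / g gives sin 2θ = gR/v₀² = 19.4·85.3/49.8² = 0.6673.
2θ = 41.86° or 180° − 41.86° = 138.1°, so θ = 20.93° or 69.07°.
The larger angle is 69.07°.

69.07°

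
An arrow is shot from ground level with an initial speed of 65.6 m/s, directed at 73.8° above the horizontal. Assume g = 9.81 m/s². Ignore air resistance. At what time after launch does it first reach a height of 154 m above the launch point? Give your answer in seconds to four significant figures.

vₓ = 65.60 cos 73.8° = 18.30 m/s; v_y0 = 65.60 sin 73.8° = 63.00 m/s.
Set y = v_y0 t − ½ g t² = 154: 4.905 t² − 63.00 t + 154 = 0.
t = [63.00 ± √(63.00² − 2·9.81·154)] / 9.81 = (63.00 ± 30.77) / 9.81, so t = 3.285 s or t = 9.558 s.
The first (ascending) time is 3.285 s.

3.285 s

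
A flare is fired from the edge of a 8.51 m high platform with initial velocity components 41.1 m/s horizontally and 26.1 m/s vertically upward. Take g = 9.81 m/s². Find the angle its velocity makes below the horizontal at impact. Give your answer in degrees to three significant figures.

The projectile lands when y = 8.51 + (26.10) t − ½·9.81·t² = 0. Positive root: t = (26.10 + √(26.10² + 2·9.81·8.51)) / 9.81 = (26.10 + 29.12) / 9.81 = 5.629 s.
At impact: v_y = v_y0 − g t = −29.12 m/s; vₓ = 41.10 m/s.
Angle below horizontal: arctan(|v_y|/vₓ) = arctan(29.12/41.10) = 35.32°.

35.3°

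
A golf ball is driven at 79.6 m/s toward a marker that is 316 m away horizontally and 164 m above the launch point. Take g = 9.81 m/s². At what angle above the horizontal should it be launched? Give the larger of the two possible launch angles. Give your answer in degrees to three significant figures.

72.0°

Trajectory: y = x tanθ − g x² (1 + tan²θ)/(2v₀²). With x = 316, y = 164, v₀ = 79.6, g = 9.81:
77.30 tan²θ − 316 tanθ + (241.3) = 0.
tanθ = [316 ± √(316² − 4 × 77.30 × (241.3))] / (2 × 77.30) = (316 ± 158.9) / 154.6, giving tanθ = 1.016 or 3.072.
θ = 45.46° or 71.97°; the larger is 71.97°.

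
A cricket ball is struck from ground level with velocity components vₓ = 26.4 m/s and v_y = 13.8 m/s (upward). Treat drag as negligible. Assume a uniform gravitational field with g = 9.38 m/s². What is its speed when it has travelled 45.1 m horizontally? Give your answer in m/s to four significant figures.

x = vₓ t ⇒ t = 45.1/26.40 = 1.708 s.
Vertical velocity there: v_y = v_y0 − g t = 13.80 − 9.38 × 1.708 = −2.224 m/s.
Speed: √(vₓ² + v_y²) = √(26.40² + 2.224²) = 26.49 m/s.

26.49 m/s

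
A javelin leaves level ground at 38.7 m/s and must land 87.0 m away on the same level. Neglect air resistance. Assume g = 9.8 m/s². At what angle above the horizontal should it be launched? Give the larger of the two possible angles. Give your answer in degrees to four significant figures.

72.65°

R = v₀² sin 2θ / g gives sin 2θ = gR/v₀² = 9.80·87.0/38.7² = 0.5693.
2θ = 34.70° or 180° − 34.70° = 145.3°, so θ = 17.35° or 72.65°.
The larger angle is 72.65°.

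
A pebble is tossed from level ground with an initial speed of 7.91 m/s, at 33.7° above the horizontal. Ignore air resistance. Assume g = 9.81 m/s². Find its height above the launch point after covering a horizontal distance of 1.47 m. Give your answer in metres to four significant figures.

0.7356 m

Horizontal component vₓ = 7.910 cos 33.7° = 6.581 m/s; vertical v_y0 = 7.910 sin 33.7° = 4.389 m/s.
Time to reach x = 1.47 m: t = x/vₓ = 1.47/6.581 = 0.2234 s.
Height: y = v_y0 t − ½ g t² = 4.389 × 0.2234 − 4.905 × 0.2234² = 0.9804 − 0.2447 = 0.7356 m.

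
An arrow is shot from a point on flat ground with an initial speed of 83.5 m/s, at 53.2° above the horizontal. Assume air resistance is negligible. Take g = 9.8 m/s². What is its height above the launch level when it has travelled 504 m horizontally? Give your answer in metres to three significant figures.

176 m

Horizontal component vₓ = 83.50 cos 53.2° = 50.02 m/s; vertical v_y0 = 83.50 sin 53.2° = 66.86 m/s.
Time to reach x = 504 m: t = x/vₓ = 504/50.02 = 10.08 s.
Height: y = v_y0 t − ½ g t² = 66.86 × 10.08 − 4.900 × 10.08² = 673.7 − 497.5 = 176.2 m.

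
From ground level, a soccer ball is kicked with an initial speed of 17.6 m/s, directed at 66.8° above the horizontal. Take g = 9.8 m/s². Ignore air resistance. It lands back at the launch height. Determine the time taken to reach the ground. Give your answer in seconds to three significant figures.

Horizontal component vₓ = 17.60 cos 66.8° = 6.933 m/s; vertical v_y0 = 17.60 sin 66.8° = 16.18 m/s.
It returns to y = 0 when t = 2 v_y0 / g = 2(16.18)/9.80 = 3.301 s.

3.30 s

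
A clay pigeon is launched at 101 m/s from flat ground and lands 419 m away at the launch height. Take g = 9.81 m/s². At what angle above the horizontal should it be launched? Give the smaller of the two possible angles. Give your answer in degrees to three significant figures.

R = v₀² sin 2θ / g gives sin 2θ = gR/v₀² = 9.81·419/101² = 0.4029.
2θ = 23.76° or 180° − 23.76° = 156.2°, so θ = 11.88° or 78.12°.
The smaller angle is 11.88°.

11.9°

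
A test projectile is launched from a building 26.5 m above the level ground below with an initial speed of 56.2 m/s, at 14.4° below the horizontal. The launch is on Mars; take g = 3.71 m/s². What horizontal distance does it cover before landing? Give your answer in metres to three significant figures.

Resolve: vₓ = 56.20 cos 14.4° = 54.43 m/s and v_y0 = −13.98 m/s (downward).
With up positive and y = 0 at the ground: y(t) = 26.5 + (−13.98) t − 1.855 t². Setting y = 0 and taking the positive root: t = [−13.98 + √(13.98² + 2·3.71·26.5)] / 3.71 = (−13.98 + 19.80) / 3.71 = 1.569 s.
Horizontal distance: R = vₓ t = 54.43 × 1.569 = 85.42 m.

85.4 m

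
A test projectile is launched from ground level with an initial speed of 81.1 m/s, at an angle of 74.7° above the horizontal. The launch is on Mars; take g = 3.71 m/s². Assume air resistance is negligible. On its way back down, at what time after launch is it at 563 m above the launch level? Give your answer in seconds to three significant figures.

Resolve: vₓ = 81.10 cos 74.7° = 21.40 m/s and v_y0 = 81.10 sin 74.7° = 78.23 m/s.
Set y = v_y0 t − ½ g t² = 563: 1.855 t² − 78.23 t + 563 = 0.
t = [78.23 ± √(78.23² − 2·3.71·563)] / 3.71 = (78.23 ± 44.07) / 3.71, so t = 9.208 s or t = 32.96 s.
The descending-branch root is 32.96 s.

33.0 s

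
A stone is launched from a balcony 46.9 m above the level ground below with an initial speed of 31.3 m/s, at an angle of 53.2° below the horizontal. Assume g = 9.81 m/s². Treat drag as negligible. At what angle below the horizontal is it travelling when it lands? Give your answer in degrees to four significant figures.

64.52°

vₓ = 31.30 cos 53.2° = 18.75 m/s; v_y0 = −25.06 m/s (downward).
With up positive and y = 0 at the ground: y(t) = 46.9 + (−25.06) t − 4.905 t². Setting y = 0 and taking the positive root: t = [−25.06 + √(25.06² + 2·9.81·46.9)] / 9.81 = (−25.06 + 39.35) / 9.81 = 1.456 s.
At impact: v_y = v_y0 − g t = −39.35 m/s; vₓ = 18.75 m/s.
Angle below horizontal: arctan(|v_y|/vₓ) = arctan(39.35/18.75) = 64.52°.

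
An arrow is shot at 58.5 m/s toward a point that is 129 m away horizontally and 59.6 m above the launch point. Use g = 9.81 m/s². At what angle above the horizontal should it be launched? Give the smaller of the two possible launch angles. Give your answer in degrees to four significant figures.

Trajectory: y = x tanθ − g x² (1 + tan²θ)/(2v₀²). With x = 129, y = 59.6, v₀ = 58.5, g = 9.81:
23.85 tan²θ − 129 tanθ + (83.45) = 0.
tanθ = [129 ± √(129² − 4 × 23.85 × (83.45))] / (2 × 23.85) = (129 ± 93.16) / 47.70, giving tanθ = 0.7513 or 4.657.
θ = 36.92° or 77.88°; the smaller is 36.92°.

36.92°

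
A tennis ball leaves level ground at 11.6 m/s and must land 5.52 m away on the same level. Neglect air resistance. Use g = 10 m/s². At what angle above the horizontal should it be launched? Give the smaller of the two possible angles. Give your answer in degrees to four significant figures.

12.11°

Level-ground range R = v₀² sin(2θ)/g ⇒ sin(2θ) = gR/v₀² = 10.0 × 5.52 / 11.6² = 0.4102.
2θ = 24.22° or 180° − 24.22° = 155.8°, so θ = 12.11° or 77.89°.
The smaller angle is 12.11°.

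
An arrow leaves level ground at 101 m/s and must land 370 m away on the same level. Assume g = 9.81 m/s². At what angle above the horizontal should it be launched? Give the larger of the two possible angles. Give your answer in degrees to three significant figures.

79.6°

Level-ground range R = v₀² sin(2θ)/g ⇒ sin(2θ) = gR/v₀² = 9.81 × 370 / 101² = 0.3558.
2θ = 20.84° or 180° − 20.84° = 159.2°, so θ = 10.42° or 79.58°.
The larger angle is 79.58°.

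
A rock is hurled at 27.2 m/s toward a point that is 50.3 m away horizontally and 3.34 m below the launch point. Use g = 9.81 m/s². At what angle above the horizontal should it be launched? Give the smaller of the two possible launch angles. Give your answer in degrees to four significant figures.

16.51°

Trajectory: y = x tanθ − g x² (1 + tan²θ)/(2v₀²). With x = 50.3, y = −3.34, v₀ = 27.2, g = 9.81:
16.77 tan²θ − 50.3 tanθ + (13.43) = 0.
tanθ = [50.3 ± √(50.3² − 4 × 16.77 × (13.43))] / (2 × 16.77) = (50.3 ± 40.36) / 33.55, giving tanθ = 0.2964 or 2.702.
θ = 16.51° or 69.69°; the smaller is 16.51°.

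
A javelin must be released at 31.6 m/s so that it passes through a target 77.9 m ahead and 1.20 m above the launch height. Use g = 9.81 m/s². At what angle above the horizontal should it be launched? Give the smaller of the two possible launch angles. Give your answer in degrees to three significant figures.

26.1°

Trajectory: y = x tanθ − g x² (1 + tan²θ)/(2v₀²). With x = 77.9, y = 1.20, v₀ = 31.6, g = 9.81:
29.81 tan²θ − 77.9 tanθ + (31.01) = 0.
tanθ = [77.9 ± √(77.9² − 4 × 29.81 × (31.01))] / (2 × 29.81) = (77.9 ± 48.69) / 59.62, giving tanθ = 0.4899 or 2.123.
θ = 26.10° or 64.78°; the smaller is 26.10°.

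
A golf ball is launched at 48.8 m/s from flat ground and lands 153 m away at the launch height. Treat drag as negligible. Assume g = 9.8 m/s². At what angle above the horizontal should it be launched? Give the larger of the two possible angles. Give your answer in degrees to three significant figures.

From R = (v₀²/g) sin 2θ: sin 2θ = 9.80 × 153 / 2381.4 = 0.6296.
2θ = 39.02° or 180° − 39.02° = 141.0°, so θ = 19.51° or 70.49°.
The larger angle is 70.49°.

70.5°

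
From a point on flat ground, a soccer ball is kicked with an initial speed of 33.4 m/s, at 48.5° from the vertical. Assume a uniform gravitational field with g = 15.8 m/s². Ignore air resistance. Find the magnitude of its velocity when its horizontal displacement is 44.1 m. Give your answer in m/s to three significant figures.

Resolve: vₓ = 33.40 sin 48.5° = 25.02 m/s and v_y0 = 33.40 cos 48.5° = 22.13 m/s.
x = vₓ t ⇒ t = 44.1/25.02 = 1.763 s.
Vertical velocity there: v_y = v_y0 − g t = 22.13 − 15.8 × 1.763 = −5.723 m/s.
Speed: √(vₓ² + v_y²) = √(25.02² + 5.723²) = 25.66 m/s.

25.7 m/s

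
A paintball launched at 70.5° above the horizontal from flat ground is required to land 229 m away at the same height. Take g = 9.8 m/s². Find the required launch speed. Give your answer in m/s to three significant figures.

59.7 m/s

Level-ground range: R = v₀² sin(2θ)/g, so v₀ = √(gR / sin 2θ).
v₀ = √(9.80 × 229 / sin 141.0°) = √(2244 / 0.6293) = √3566.1 = 59.72 m/s.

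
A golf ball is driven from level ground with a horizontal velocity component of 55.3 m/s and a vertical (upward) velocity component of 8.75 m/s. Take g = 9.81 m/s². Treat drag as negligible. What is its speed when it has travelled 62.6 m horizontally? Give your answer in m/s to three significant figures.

55.4 m/s

x = vₓ t ⇒ t = 62.6/55.30 = 1.132 s.
Vertical velocity there: v_y = v_y0 − g t = 8.750 − 9.81 × 1.132 = −2.355 m/s.
Speed: √(vₓ² + v_y²) = √(55.30² + 2.355²) = 55.35 m/s.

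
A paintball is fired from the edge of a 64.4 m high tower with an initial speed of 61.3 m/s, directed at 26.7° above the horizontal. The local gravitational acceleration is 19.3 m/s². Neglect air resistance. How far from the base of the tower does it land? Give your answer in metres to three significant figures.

Horizontal component vₓ = 61.30 cos 26.7° = 54.76 m/s; vertical v_y0 = 61.30 sin 26.7° = 27.54 m/s.
Vertical motion (up positive, ground at y = 0): 9.650 t² − (27.54) t − 64.4 = 0, so t = (27.54 + √(27.54² + 2·19.3·64.4)) / 19.3 = (27.54 + 56.96) / 19.3 = 4.378 s.
Horizontal distance: R = vₓ t = 54.76 × 4.378 = 239.8 m.

240 m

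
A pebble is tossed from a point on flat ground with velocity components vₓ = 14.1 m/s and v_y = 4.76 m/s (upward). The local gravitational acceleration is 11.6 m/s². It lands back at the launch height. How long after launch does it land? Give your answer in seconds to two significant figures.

0.82 s

Landing at launch height ⇒ T = 2 v_y0 / g = 2 × 4.760 / 11.6 = 0.8207 s.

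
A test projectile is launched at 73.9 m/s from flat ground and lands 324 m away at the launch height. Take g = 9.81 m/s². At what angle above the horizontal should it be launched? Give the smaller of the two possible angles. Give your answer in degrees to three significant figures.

17.8°

From R = (v₀²/g) sin 2θ: sin 2θ = 9.81 × 324 / 5461.2 = 0.5820.
2θ = 35.59° or 180° − 35.59° = 144.4°, so θ = 17.80° or 72.20°.
The smaller angle is 17.80°.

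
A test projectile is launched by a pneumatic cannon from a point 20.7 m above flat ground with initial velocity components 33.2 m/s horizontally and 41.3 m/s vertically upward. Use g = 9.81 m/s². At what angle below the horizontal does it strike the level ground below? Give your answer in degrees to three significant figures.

54.2°

With up positive and y = 0 at the ground: y(t) = 20.7 + (41.30) t − 4.905 t². Setting y = 0 and taking the positive root: t = [41.30 + √(41.30² + 2·9.81·20.7)] / 9.81 = (41.30 + 45.95) / 9.81 = 8.894 s.
At impact: v_y = v_y0 − g t = −45.95 m/s; vₓ = 33.20 m/s.
Angle below horizontal: arctan(|v_y|/vₓ) = arctan(45.95/33.20) = 54.15°.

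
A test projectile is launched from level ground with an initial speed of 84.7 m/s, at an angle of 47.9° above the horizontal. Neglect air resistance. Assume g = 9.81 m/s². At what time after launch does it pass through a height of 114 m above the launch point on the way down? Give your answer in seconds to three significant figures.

10.6 s

Components: vₓ = 84.70 cos 47.9° = 56.79 m/s, v_y0 = 84.70 sin 47.9° = 62.85 m/s.
Require v_y0 t − ½ g t² = 114, i.e. 4.905 t² − 62.85 t + 114 = 0.
Quadratic formula: t = (62.85 ± √1712.9) / 9.81 = (62.85 ± 41.39) / 9.81 → t = 2.187 s or 10.63 s.
The descending-branch root is 10.63 s.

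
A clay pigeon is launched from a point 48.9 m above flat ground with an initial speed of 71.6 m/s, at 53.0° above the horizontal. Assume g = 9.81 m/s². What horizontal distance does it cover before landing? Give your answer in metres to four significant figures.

536.8 m

Components: vₓ = 71.60 cos 53.0° = 43.09 m/s, v_y0 = 71.60 sin 53.0° = 57.18 m/s.
The projectile lands when y = 48.9 + (57.18) t − ½·9.81·t² = 0. Positive root: t = (57.18 + √(57.18² + 2·9.81·48.9)) / 9.81 = (57.18 + 65.03) / 9.81 = 12.46 s.
Horizontal distance: R = vₓ t = 43.09 × 12.46 = 536.8 m.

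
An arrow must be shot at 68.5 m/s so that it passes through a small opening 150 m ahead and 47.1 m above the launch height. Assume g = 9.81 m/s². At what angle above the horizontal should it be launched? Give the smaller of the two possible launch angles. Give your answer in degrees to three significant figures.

27.1°

Trajectory: y = x tanθ − g x² (1 + tan²θ)/(2v₀²). With x = 150, y = 47.1, v₀ = 68.5, g = 9.81:
23.52 tan²θ − 150 tanθ + (70.62) = 0.
tanθ = [150 ± √(150² − 4 × 23.52 × (70.62))] / (2 × 23.52) = (150 ± 125.9) / 47.04, giving tanθ = 0.5119 or 5.866.
θ = 27.11° or 80.32°; the smaller is 27.11°.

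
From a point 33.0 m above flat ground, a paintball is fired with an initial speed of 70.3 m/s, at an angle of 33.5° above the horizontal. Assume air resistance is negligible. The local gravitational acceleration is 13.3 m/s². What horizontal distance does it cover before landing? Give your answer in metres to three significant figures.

386 m

Components: vₓ = 70.30 cos 33.5° = 58.62 m/s, v_y0 = 70.30 sin 33.5° = 38.80 m/s.
Vertical motion (up positive, ground at y = 0): 6.650 t² − (38.80) t − 33.0 = 0, so t = (38.80 + √(38.80² + 2·13.3·33.0)) / 13.3 = (38.80 + 48.82) / 13.3 = 6.588 s.
Horizontal distance: R = vₓ t = 58.62 × 6.588 = 386.2 m.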